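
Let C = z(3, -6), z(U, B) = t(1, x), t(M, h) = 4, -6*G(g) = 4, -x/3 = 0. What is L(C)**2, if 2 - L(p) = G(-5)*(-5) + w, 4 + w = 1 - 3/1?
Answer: 196/9 ≈ 21.778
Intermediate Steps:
x = 0 (x = -3*0 = 0)
G(g) = -2/3 (G(g) = -1/6*4 = -2/3)
z(U, B) = 4
w = -6 (w = -4 + (1 - 3/1) = -4 + (1 - 3) = -4 - 2 = -6)
C = 4
L(p) = 14/3 (L(p) = 2 - (-2/3*(-5) - 6) = 2 - (10/3 - 6) = 2 - 1*(-8/3) = 2 + 8/3 = 14/3)
L(C)**2 = (14/3)**2 = 196/9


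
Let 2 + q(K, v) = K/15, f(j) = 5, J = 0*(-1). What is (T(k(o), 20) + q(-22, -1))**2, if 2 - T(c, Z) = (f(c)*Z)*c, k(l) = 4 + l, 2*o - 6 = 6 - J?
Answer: 225660484/225 ≈ 1.0029e+6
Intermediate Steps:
J = 0
q(K, v) = -2 + K/15
o = 6 (o = 3 + (6 - 1*0)/2 = 3 + (6 + 0)/2 = 3 + (1/2)*6 = 3 + 3 = 6)
T(c, Z) = 2 - 5*Z*c
(T(k(o), 20) + q(-22, -1))**2 = ((2 - 5*20*(4 + 6)) + (-2 + (1/15)*(-22)))**2 = ((2 - 5*20*10) + (-2 - 22/15))**2 = ((2 - 1000) - 52/15)**2 = (-998 - 52/15)**2 = (-15022/15)**2 = 225660484/225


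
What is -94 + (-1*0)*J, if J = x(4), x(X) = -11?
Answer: -94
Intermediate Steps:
J = -11
-94 + (-1*0)*J = -94 - 1*0*(-11) = -94 + 0*(-11) = -94 + 0 = -94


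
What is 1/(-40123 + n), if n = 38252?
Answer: -1/1871 ≈ -0.00053447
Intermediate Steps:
1/(-40123 + n) = 1/(-40123 + 38252) = 1/(-1871) = -1/1871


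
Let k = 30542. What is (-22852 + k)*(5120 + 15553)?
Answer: 158975370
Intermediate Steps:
(-22852 + k)*(5120 + 15553) = (-22852 + 30542)*(5120 + 15553) = 7690*20673 = 158975370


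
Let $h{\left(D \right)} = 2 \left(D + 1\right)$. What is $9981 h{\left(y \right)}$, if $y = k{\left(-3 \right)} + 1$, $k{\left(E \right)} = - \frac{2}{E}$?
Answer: $53232$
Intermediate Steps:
$y = \frac{5}{3}$ ($y = - \frac{2}{-3} + 1 = \left(-2\right) \left(- \frac{1}{3}\right) + 1 = \frac{2}{3} + 1 = \frac{5}{3} \approx 1.6667$)
$h{\left(D \right)} = 2 + 2 D$ ($h{\left(D \right)} = 2 \left(1 + D\right) = 2 + 2 D$)
$9981 h{\left(y \right)} = 9981 \left(2 + 2 \cdot \frac{5}{3}\right) = 9981 \left(2 + \frac{10}{3}\right) = 9981 \cdot \frac{16}{3} = 53232$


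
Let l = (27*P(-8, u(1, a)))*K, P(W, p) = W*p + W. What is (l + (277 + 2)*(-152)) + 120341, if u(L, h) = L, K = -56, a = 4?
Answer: 102125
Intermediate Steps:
P(W, p) = W + W*p
l = 24192 (l = (27*(-8*(1 + 1)))*(-56) = (27*(-8*2))*(-56) = (27*(-16))*(-56) = -432*(-56) = 24192)
(l + (277 + 2)*(-152)) + 120341 = (24192 + (277 + 2)*(-152)) + 120341 = (24192 + 279*(-152)) + 120341 = (24192 - 42408) + 120341 = -18216 + 120341 = 102125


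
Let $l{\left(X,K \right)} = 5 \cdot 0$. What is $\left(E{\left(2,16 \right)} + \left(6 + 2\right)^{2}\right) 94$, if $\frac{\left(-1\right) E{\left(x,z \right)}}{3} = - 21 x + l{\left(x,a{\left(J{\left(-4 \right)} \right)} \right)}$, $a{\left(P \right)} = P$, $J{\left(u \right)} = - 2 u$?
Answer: $17860$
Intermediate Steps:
$l{\left(X,K \right)} = 0$
$E{\left(x,z \right)} = 63 x$ ($E{\left(x,z \right)} = - 3 \left(- 21 x + 0\right) = - 3 \left(- 21 x\right) = 63 x$)
$\left(E{\left(2,16 \right)} + \left(6 + 2\right)^{2}\right) 94 = \left(63 \cdot 2 + \left(6 + 2\right)^{2}\right) 94 = \left(126 + 8^{2}\right) 94 = \left(126 + 64\right) 94 = 190 \cdot 94 = 17860$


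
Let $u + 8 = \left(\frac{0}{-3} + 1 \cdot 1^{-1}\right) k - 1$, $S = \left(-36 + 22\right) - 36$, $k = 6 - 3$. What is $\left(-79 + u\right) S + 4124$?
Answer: $8374$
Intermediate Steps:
$k = 3$
$S = -50$ ($S = -14 - 36 = -50$)
$u = -6$ ($u = -8 - \left(1 - \left(\frac{0}{-3} + 1 \cdot 1^{-1}\right) 3\right) = -8 - \left(1 - \left(0 \left(- \frac{1}{3}\right) + 1 \cdot 1\right) 3\right) = -8 - \left(1 - \left(0 + 1\right) 3\right) = -8 + \left(1 \cdot 3 - 1\right) = -8 + \left(3 - 1\right) = -8 + 2 = -6$)
$\left(-79 + u\right) S + 4124 = \left(-79 - 6\right) \left(-50\right) + 4124 = \left(-85\right) \left(-50\right) + 4124 = 4250 + 4124 = 8374$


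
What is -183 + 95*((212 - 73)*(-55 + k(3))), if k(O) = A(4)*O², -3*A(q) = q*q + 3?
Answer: -1479143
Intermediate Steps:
A(q) = -1 - q²/3 (A(q) = -(q*q + 3)/3 = -(q² + 3)/3 = -(3 + q²)/3 = -1 - q²/3)
k(O) = -19*O²/3 (k(O) = (-1 - ⅓*4²)*O² = (-1 - ⅓*16)*O² = (-1 - 16/3)*O² = -19*O²/3)
-183 + 95*((212 - 73)*(-55 + k(3))) = -183 + 95*((212 - 73)*(-55 - 19/3*3²)) = -183 + 95*(139*(-55 - 19/3*9)) = -183 + 95*(139*(-55 - 57)) = -183 + 95*(139*(-112)) = -183 + 95*(-15568) = -183 - 1478960 = -1479143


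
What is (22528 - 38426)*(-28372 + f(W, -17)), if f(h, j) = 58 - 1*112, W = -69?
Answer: 451916548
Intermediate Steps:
f(h, j) = -54 (f(h, j) = 58 - 112 = -54)
(22528 - 38426)*(-28372 + f(W, -17)) = (22528 - 38426)*(-28372 - 54) = -15898*(-28426) = 451916548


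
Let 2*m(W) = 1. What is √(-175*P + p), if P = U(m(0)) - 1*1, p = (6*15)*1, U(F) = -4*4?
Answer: √3065 ≈ 55.362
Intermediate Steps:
m(W) = ½ (m(W) = (½)*1 = ½)
U(F) = -16
p = 90 (p = 90*1 = 90)
P = -17 (P = -16 - 1*1 = -16 - 1 = -17)
√(-175*P + p) = √(-175*(-17) + 90) = √(2975 + 90) = √3065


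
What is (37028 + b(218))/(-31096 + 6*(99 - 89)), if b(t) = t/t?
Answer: -37029/31036 ≈ -1.1931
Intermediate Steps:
b(t) = 1
(37028 + b(218))/(-31096 + 6*(99 - 89)) = (37028 + 1)/(-31096 + 6*(99 - 89)) = 37029/(-31096 + 6*10) = 37029/(-31096 + 60) = 37029/(-31036) = 37029*(-1/31036) = -37029/31036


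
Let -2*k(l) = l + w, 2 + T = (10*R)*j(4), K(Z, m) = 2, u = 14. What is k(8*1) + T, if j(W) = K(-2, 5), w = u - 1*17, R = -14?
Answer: -569/2 ≈ -284.50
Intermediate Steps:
w = -3 (w = 14 - 1*17 = 14 - 17 = -3)
j(W) = 2
T = -282 (T = -2 + (10*(-14))*2 = -2 - 140*2 = -2 - 280 = -282)
k(l) = 3/2 - l/2 (k(l) = -(l - 3)/2 = -(-3 + l)/2 = 3/2 - l/2)
k(8*1) + T = (3/2 - 4) - 282 = -5/2 - 282 = -569/2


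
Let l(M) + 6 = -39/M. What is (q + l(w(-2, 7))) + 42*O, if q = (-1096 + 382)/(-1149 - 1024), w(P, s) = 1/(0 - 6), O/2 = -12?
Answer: -1694226/2173 ≈ -779.67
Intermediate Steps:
O = -24 (O = 2*(-12) = -24)
w(P, s) = -⅙ (w(P, s) = 1/(-6) = -⅙)
q = 714/2173 (q = -714/(-2173) = -714*(-1/2173) = 714/2173 ≈ 0.32858)
l(M) = -6 - 39/M
(q + l(w(-2, 7))) + 42*O = (714/2173 + (-6 - 39/(-⅙))) + 42*(-24) = (714/2173 + (-6 - 39*(-6))) - 1008 = (714/2173 + (-6 + 234)) - 1008 = (714/2173 + 228) - 1008 = 496158/2173 - 1008 = -1694226/2173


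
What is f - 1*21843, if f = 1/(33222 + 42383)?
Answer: -1651440014/75605 ≈ -21843.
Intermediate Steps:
f = 1/75605 ≈ 1.3227e-5
f - 1*21843 = 1/75605 - 1*21843 = 1/75605 - 21843 = -1651440014/75605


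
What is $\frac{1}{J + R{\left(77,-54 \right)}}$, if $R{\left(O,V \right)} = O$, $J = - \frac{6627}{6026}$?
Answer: $\frac{6026}{457375} \approx 0.013175$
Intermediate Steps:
$J = - \frac{6627}{6026}$ ($J = \left(-6627\right) \frac{1}{6026} = - \frac{6627}{6026} \approx -1.0997$)
$\frac{1}{J + R{\left(77,-54 \right)}} = \frac{1}{- \frac{6627}{6026} + 77} = \frac{1}{\frac{457375}{6026}} = \frac{6026}{457375}$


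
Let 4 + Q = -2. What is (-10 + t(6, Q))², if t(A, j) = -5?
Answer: 225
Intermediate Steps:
Q = -6 (Q = -4 - 2 = -6)
(-10 + t(6, Q))² = (-10 - 5)² = (-15)² = 225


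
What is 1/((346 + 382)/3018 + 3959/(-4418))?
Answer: -6666762/4365979 ≈ -1.5270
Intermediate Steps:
1/((346 + 382)/3018 + 3959/(-4418)) = 1/(728*(1/3018) + 3959*(-1/4418)) = 1/(364/1509 - 3959/4418) = 1/(-4365979/6666762) = -6666762/4365979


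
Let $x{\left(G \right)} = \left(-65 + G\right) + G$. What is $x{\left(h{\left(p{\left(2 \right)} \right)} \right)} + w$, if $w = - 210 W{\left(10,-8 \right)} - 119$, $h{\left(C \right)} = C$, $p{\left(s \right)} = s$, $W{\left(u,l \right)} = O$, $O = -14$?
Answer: $2760$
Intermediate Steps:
$W{\left(u,l \right)} = -14$
$x{\left(G \right)} = -65 + 2 G$
$w = 2821$ ($w = \left(-210\right) \left(-14\right) - 119 = 2940 - 119 = 2821$)
$x{\left(h{\left(p{\left(2 \right)} \right)} \right)} + w = \left(-65 + 2 \cdot 2\right) + 2821 = \left(-65 + 4\right) + 2821 = -61 + 2821 = 2760$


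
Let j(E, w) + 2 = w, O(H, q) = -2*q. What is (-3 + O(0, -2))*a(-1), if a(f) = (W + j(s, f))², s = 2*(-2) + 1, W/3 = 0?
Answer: 9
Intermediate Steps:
W = 0 (W = 3*0 = 0)
s = -3 (s = -4 + 1 = -3)
j(E, w) = -2 + w
a(f) = (-2 + f)² (a(f) = (0 + (-2 + f))² = (-2 + f)²)
(-3 + O(0, -2))*a(-1) = (-3 - 2*(-2))*(-2 - 1)² = (-3 + 4)*(-3)² = 1*9 = 9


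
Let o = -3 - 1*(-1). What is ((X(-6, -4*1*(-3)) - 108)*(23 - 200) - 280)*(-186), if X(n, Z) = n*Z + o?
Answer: -5939724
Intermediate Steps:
o = -2 (o = -3 + 1 = -2)
X(n, Z) = -2 + Z*n (X(n, Z) = n*Z - 2 = Z*n - 2 = -2 + Z*n)
((X(-6, -4*1*(-3)) - 108)*(23 - 200) - 280)*(-186) = (((-2 + (-4*1*(-3))*(-6)) - 108)*(23 - 200) - 280)*(-186) = (((-2 - 4*(-3)*(-6)) - 108)*(-177) - 280)*(-186) = (((-2 + 12*(-6)) - 108)*(-177) - 280)*(-186) = (((-2 - 72) - 108)*(-177) - 280)*(-186) = ((-74 - 108)*(-177) - 280)*(-186) = (-182*(-177) - 280)*(-186) = (32214 - 280)*(-186) = 31934*(-186) = -5939724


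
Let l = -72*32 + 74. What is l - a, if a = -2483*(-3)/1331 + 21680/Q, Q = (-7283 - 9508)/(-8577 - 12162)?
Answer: -216136396703/7449607 ≈ -29013.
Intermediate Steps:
Q = 5597/6913 (Q = -16791/(-20739) = -16791*(-1/20739) = 5597/6913 ≈ 0.80963)
a = 199523773093/7449607 (a = -2483*(-3)/1331 + 21680/(5597/6913) = 7449*(1/1331) + 21680*(6913/5597) = 7449/1331 + 149873840/5597 = 199523773093/7449607 ≈ 26783.)
l = -2230 (l = -2304 + 74 = -2230)
l - a = -2230 - 1*199523773093/7449607 = -2230 - 199523773093/7449607 = -216136396703/7449607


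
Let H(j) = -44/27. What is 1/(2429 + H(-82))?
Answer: 27/65539 ≈ 0.00041197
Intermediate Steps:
H(j) = -44/27 (H(j) = -44*1/27 = -44/27)
1/(2429 + H(-82)) = 1/(2429 - 44/27) = 1/(65539/27) = 27/65539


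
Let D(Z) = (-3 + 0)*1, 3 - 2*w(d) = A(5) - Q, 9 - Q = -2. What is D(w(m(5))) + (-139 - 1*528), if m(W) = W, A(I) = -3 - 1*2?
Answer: -670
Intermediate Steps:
A(I) = -5 (A(I) = -3 - 2 = -5)
Q = 11 (Q = 9 - 1*(-2) = 9 + 2 = 11)
w(d) = 19/2 (w(d) = 3/2 - (-5 - 1*11)/2 = 3/2 - (-5 - 11)/2 = 3/2 - 1/2*(-16) = 3/2 + 8 = 19/2)
D(Z) = -3 (D(Z) = -3*1 = -3)
D(w(m(5))) + (-139 - 1*528) = -3 + (-139 - 1*528) = -3 + (-139 - 528) = -3 - 667 = -670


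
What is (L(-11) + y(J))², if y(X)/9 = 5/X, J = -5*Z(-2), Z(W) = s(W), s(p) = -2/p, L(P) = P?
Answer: 400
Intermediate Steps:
Z(W) = -2/W
J = -5 (J = -(-10)/(-2) = -(-10)*(-1)/2 = -5*1 = -5)
y(X) = 45/X (y(X) = 9*(5/X) = 45/X)
(L(-11) + y(J))² = (-11 + 45/(-5))² = (-11 + 45*(-⅕))² = (-11 - 9)² = (-20)² = 400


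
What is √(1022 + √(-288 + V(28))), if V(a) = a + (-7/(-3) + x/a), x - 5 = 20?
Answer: √(1802808 + 42*I*√452949)/42 ≈ 31.97 + 0.25061*I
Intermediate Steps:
x = 25 (x = 5 + 20 = 25)
V(a) = 7/3 + a + 25/a (V(a) = a + (-7/(-3) + 25/a) = a + (-7*(-⅓) + 25/a) = a + (7/3 + 25/a) = 7/3 + a + 25/a)
√(1022 + √(-288 + V(28))) = √(1022 + √(-288 + (7/3 + 28 + 25/28))) = √(1022 + √(-288 + 2623/84)) = √(1022 + √(-21569/84)) = √(1022 + I*√452949/42)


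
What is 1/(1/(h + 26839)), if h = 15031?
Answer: 41870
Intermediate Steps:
1/(1/(h + 26839)) = 1/(1/(15031 + 26839)) = 1/(1/41870) = 41870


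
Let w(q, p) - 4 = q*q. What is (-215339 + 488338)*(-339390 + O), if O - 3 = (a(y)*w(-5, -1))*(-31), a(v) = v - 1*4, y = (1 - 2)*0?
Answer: -91670607209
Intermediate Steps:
w(q, p) = 4 + q² (w(q, p) = 4 + q*q = 4 + q²)
y = 0 (y = -1*0 = 0)
a(v) = -4 + v (a(v) = v - 4 = -4 + v)
O = 3599 (O = 3 + ((-4 + 0)*(4 + (-5)²))*(-31) = 3 - 4*(4 + 25)*(-31) = 3 - 4*29*(-31) = 3 - 116*(-31) = 3 + 3596 = 3599)
(-215339 + 488338)*(-339390 + O) = (-215339 + 488338)*(-339390 + 3599) = 272999*(-335791) = -91670607209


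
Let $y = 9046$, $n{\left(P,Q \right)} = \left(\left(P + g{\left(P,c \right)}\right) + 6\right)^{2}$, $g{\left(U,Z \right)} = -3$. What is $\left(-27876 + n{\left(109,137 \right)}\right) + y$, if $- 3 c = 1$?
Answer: $-6286$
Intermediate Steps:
$c = - \frac{1}{3}$ ($c = \left(- \frac{1}{3}\right) 1 = - \frac{1}{3} \approx -0.33333$)
$n{\left(P,Q \right)} = \left(3 + P\right)^{2}$ ($n{\left(P,Q \right)} = \left(\left(P - 3\right) + 6\right)^{2} = \left(\left(-3 + P\right) + 6\right)^{2} = \left(3 + P\right)^{2}$)
$\left(-27876 + n{\left(109,137 \right)}\right) + y = \left(-27876 + \left(3 + 109\right)^{2}\right) + 9046 = \left(-27876 + 112^{2}\right) + 9046 = \left(-27876 + 12544\right) + 9046 = -15332 + 9046 = -6286$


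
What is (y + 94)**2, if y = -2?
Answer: 8464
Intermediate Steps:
(y + 94)**2 = (-2 + 94)**2 = 92**2 = 8464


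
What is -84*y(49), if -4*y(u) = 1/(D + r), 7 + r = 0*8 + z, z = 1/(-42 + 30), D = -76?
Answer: -252/997 ≈ -0.25276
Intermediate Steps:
z = -1/12 (z = 1/(-12) = -1/12 ≈ -0.083333)
r = -85/12 (r = -7 + (0*8 - 1/12) = -7 + (0 - 1/12) = -7 - 1/12 = -85/12 ≈ -7.0833)
y(u) = 3/997 (y(u) = -1/(4*(-76 - 85/12)) = -1/(4*(-997/12)) = -¼*(-12/997) = 3/997)
-84*y(49) = -84*3/997 = -252/997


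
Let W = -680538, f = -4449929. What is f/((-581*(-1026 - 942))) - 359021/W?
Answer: -145435461013/43229588528 ≈ -3.3643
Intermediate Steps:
f/((-581*(-1026 - 942))) - 359021/W = -4449929*(-1/(581*(-1026 - 942))) - 359021/(-680538) = -4449929/((-581*(-1968))) - 359021*(-1/680538) = -4449929/1143408 + 359021/680538 = -145435461013/43229588528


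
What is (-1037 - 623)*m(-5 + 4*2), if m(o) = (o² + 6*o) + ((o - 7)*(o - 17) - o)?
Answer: -132800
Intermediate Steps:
m(o) = o² + 5*o + (-17 + o)*(-7 + o) (m(o) = (o² + 6*o) + ((-7 + o)*(-17 + o) - o) = (o² + 6*o) + ((-17 + o)*(-7 + o) - o) = (o² + 6*o) + (-o + (-17 + o)*(-7 + o)) = o² + 5*o + (-17 + o)*(-7 + o))
(-1037 - 623)*m(-5 + 4*2) = (-1037 - 623)*(119 - 19*(-5 + 4*2) + 2*(-5 + 4*2)²) = -1660*(119 - 19*(-5 + 8) + 2*(-5 + 8)²) = -1660*(119 - 19*3 + 2*3²) = -1660*(119 - 57 + 2*9) = -1660*(119 - 57 + 18) = -1660*80 = -132800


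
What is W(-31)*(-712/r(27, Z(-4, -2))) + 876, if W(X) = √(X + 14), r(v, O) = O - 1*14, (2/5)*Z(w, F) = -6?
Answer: 876 + 712*I*√17/29 ≈ 876.0 + 101.23*I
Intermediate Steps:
Z(w, F) = -15 (Z(w, F) = (5/2)*(-6) = -15)
r(v, O) = -14 + O (r(v, O) = O - 14 = -14 + O)
W(X) = √(14 + X)
W(-31)*(-712/r(27, Z(-4, -2))) + 876 = √(14 - 31)*(-712/(-14 - 15)) + 876 = √(-17)*(-712/(-29)) + 876 = (I*√17)*(-712*(-1/29)) + 876 = (I*√17)*(712/29) + 876 = 712*I*√17/29 + 876 = 876 + 712*I*√17/29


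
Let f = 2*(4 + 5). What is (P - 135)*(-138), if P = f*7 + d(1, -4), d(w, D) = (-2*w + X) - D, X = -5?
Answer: 1656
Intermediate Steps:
f = 18 (f = 2*9 = 18)
d(w, D) = -5 - D - 2*w (d(w, D) = (-2*w - 5) - D = (-5 - 2*w) - D = -5 - D - 2*w)
P = 123 (P = 18*7 + (-5 - 1*(-4) - 2*1) = 126 + (-5 + 4 - 2) = 126 - 3 = 123)
(P - 135)*(-138) = (123 - 135)*(-138) = -12*(-138) = 1656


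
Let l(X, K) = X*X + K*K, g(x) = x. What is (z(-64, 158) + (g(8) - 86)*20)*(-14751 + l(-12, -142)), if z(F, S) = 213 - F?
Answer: -7129631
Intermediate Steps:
l(X, K) = K**2 + X**2 (l(X, K) = X**2 + K**2 = K**2 + X**2)
(z(-64, 158) + (g(8) - 86)*20)*(-14751 + l(-12, -142)) = ((213 - 1*(-64)) + (8 - 86)*20)*(-14751 + ((-142)**2 + (-12)**2)) = ((213 + 64) - 78*20)*(-14751 + (20164 + 144)) = (277 - 1560)*(-14751 + 20308) = -1283*5557 = -7129631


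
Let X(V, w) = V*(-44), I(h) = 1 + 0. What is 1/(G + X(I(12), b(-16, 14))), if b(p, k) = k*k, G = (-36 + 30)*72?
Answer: -1/476 ≈ -0.0021008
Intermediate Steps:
G = -432 (G = -6*72 = -432)
b(p, k) = k²
I(h) = 1
X(V, w) = -44*V
1/(G + X(I(12), b(-16, 14))) = 1/(-432 - 44*1) = 1/(-432 - 44) = 1/(-476) = -1/476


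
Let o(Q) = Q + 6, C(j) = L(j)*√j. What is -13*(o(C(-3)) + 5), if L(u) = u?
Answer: -143 + 39*I*√3 ≈ -143.0 + 67.55*I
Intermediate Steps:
C(j) = j^(3/2) (C(j) = j*√j = j^(3/2))
o(Q) = 6 + Q
-13*(o(C(-3)) + 5) = -13*((6 + (-3)^(3/2)) + 5) = -13*((6 - 3*I*√3) + 5) = -13*(11 - 3*I*√3) = -143 + 39*I*√3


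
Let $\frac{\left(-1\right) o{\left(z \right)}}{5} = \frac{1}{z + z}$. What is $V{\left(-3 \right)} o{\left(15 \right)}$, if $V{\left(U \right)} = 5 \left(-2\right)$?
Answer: $\frac{5}{3} \approx 1.6667$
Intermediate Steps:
$V{\left(U \right)} = -10$
$o{\left(z \right)} = - \frac{5}{2 z}$ ($o{\left(z \right)} = - \frac{5}{z + z} = - \frac{5}{2 z}$)
$V{\left(-3 \right)} o{\left(15 \right)} = - 10 \left(- \frac{5}{2 \cdot 15}\right) = - 10 \left(\left(- \frac{5}{2}\right) \frac{1}{15}\right) = \left(-10\right) \left(- \frac{1}{6}\right) = \frac{5}{3}$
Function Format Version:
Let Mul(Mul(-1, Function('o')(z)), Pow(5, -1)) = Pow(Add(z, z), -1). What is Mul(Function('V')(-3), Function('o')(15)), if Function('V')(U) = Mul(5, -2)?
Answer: Rational(5, 3) ≈ 1.6667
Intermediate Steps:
Function('V')(U) = -10
Function('o')(z) = Mul(Rational(-5, 2), Pow(z, -1)) (Function('o')(z) = Mul(-5, Pow(Add(z, z), -1)) = Mul(-5, Pow(Mul(2, z), -1)) = Mul(-5, Mul(Rational(1, 2), Pow(z, -1))) = Mul(Rational(-5, 2), Pow(z, -1)))
Mul(Function('V')(-3), Function('o')(15)) = Mul(-10, Mul(Rational(-5, 2), Pow(15, -1))) = Mul(-10, Mul(Rational(-5, 2), Rational(1, 15))) = Mul(-10, Rational(-1, 6)) = Rational(5, 3)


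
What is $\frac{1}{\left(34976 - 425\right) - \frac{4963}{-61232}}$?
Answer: $\frac{61232}{2115631795} \approx 2.8943 \cdot 10^{-5}$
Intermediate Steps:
$\frac{1}{\left(34976 - 425\right) - \frac{4963}{-61232}} = \frac{1}{\left(34976 - 425\right) - - \frac{4963}{61232}} = \frac{1}{34551 + \frac{4963}{61232}} = \frac{1}{\frac{2115631795}{61232}} = \frac{61232}{2115631795}$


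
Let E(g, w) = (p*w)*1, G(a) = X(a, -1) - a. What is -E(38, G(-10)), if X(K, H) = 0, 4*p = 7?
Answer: -35/2 ≈ -17.500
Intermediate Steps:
p = 7/4 (p = (¼)*7 = 7/4 ≈ 1.7500)
G(a) = -a (G(a) = 0 - a = -a)
E(g, w) = 7*w/4 (E(g, w) = (7*w/4)*1 = 7*w/4)
-E(38, G(-10)) = -7*(-1*(-10))/4 = -7*10/4 = -1*35/2 = -35/2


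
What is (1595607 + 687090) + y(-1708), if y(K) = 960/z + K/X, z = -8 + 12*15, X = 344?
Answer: 196311995/86 ≈ 2.2827e+6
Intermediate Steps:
z = 172 (z = -8 + 180 = 172)
y(K) = 240/43 + K/344 (y(K) = 960/172 + K/344 = 960*(1/172) + K*(1/344) = 240/43 + K/344)
(1595607 + 687090) + y(-1708) = (1595607 + 687090) + (240/43 + (1/344)*(-1708)) = 2282697 + (240/43 - 427/86) = 2282697 + 53/86 = 196311995/86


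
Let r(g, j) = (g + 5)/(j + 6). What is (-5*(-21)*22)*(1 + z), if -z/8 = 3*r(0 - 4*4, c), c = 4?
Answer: 63294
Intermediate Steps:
r(g, j) = (5 + g)/(6 + j)
z = 132/5 (z = -24*(5 + (0 - 4*4))/(6 + 4) = -24*(5 + (0 - 16))/10 = -24*(5 - 16)/10 = -24*(⅒)*(-11) = -24*(-11)/10 = -8*(-33/10) = 132/5 ≈ 26.400)
(-5*(-21)*22)*(1 + z) = (-5*(-21)*22)*(1 + 132/5) = (105*22)*(137/5) = 2310*(137/5) = 63294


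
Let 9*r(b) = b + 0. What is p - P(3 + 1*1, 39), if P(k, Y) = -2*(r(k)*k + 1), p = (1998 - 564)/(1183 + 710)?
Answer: 35852/5679 ≈ 6.3131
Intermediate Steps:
p = 478/631 (p = 1434/1893 = 1434*(1/1893) = 478/631 ≈ 0.75753)
r(b) = b/9 (r(b) = (b + 0)/9 = b/9)
P(k, Y) = -2 - 2*k**2/9 (P(k, Y) = -2*((k/9)*k + 1) = -2*(k**2/9 + 1) = -2*(1 + k**2/9) = -2 - 2*k**2/9)
p - P(3 + 1*1, 39) = 478/631 - (-2 - 2*(3 + 1*1)**2/9) = 478/631 - (-2 - 2*(3 + 1)**2/9) = 478/631 - (-2 - 2/9*4**2) = 478/631 - (-2 - 2/9*16) = 478/631 - (-2 - 32/9) = 478/631 - 1*(-50/9) = 478/631 + 50/9 = 35852/5679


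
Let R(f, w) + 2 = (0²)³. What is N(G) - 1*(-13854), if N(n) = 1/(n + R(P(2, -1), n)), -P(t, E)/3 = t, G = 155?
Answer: 2119663/153 ≈ 13854.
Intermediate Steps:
P(t, E) = -3*t
R(f, w) = -2 (R(f, w) = -2 + (0²)³ = -2 + 0³ = -2 + 0 = -2)
N(n) = 1/(-2 + n) (N(n) = 1/(n - 2) = 1/(-2 + n))
N(G) - 1*(-13854) = 1/(-2 + 155) - 1*(-13854) = 1/153 + 13854 = 2119663/153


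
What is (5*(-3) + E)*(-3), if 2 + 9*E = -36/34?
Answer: 2347/51 ≈ 46.020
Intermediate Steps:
E = -52/153 (E = -2/9 + (-36/34)/9 = -2/9 + (-36*1/34)/9 = -2/9 + (⅑)*(-18/17) = -2/9 - 2/17 = -52/153 ≈ -0.33987)
(5*(-3) + E)*(-3) = (5*(-3) - 52/153)*(-3) = (-15 - 52/153)*(-3) = -2347/153*(-3) = 2347/51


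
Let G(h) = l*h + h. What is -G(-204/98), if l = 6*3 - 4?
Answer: 1530/49 ≈ 31.224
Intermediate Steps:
l = 14 (l = 18 - 4 = 14)
G(h) = 15*h (G(h) = 14*h + h = 15*h)
-G(-204/98) = -15*(-204/98) = -15*(-204*1/98) = -15*(-102)/49 = -1*(-1530/49) = 1530/49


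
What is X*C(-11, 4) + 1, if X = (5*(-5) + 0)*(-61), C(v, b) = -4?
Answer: -6099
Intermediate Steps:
X = 1525 (X = (-25 + 0)*(-61) = -25*(-61) = 1525)
X*C(-11, 4) + 1 = 1525*(-4) + 1 = -6100 + 1 = -6099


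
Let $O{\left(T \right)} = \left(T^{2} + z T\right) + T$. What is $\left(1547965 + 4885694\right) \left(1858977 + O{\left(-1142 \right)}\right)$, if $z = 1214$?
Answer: $11423675690649$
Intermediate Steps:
$O{\left(T \right)} = T^{2} + 1215 T$ ($O{\left(T \right)} = \left(T^{2} + 1214 T\right) + T = T^{2} + 1215 T$)
$\left(1547965 + 4885694\right) \left(1858977 + O{\left(-1142 \right)}\right) = \left(1547965 + 4885694\right) \left(1858977 - 1142 \left(1215 - 1142\right)\right) = 6433659 \left(1858977 - 83366\right) = 6433659 \cdot 1775611 = 11423675690649$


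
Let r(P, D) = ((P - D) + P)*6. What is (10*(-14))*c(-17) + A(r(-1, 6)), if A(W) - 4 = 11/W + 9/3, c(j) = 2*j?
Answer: 228805/48 ≈ 4766.8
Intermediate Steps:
r(P, D) = -6*D + 12*P (r(P, D) = (-D + 2*P)*6 = -6*D + 12*P)
A(W) = 7 + 11/W (A(W) = 4 + (11/W + 9/3) = 4 + (11/W + 9*(⅓)) = 4 + (11/W + 3) = 4 + (3 + 11/W) = 7 + 11/W)
(10*(-14))*c(-17) + A(r(-1, 6)) = (10*(-14))*(2*(-17)) + (7 + 11/(-6*6 + 12*(-1))) = -140*(-34) + (7 + 11/(-36 - 12)) = 4760 + (7 + 11/(-48)) = 4760 + (7 + 11*(-1/48)) = 4760 + (7 - 11/48) = 4760 + 325/48 = 228805/48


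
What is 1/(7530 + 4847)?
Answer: 1/12377 ≈ 8.0795e-5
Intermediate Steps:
1/(7530 + 4847) = 1/12377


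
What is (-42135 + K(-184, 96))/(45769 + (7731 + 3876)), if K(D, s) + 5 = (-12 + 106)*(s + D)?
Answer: -12603/14344 ≈ -0.87862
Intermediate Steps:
K(D, s) = -5 + 94*D + 94*s (K(D, s) = -5 + (-12 + 106)*(s + D) = -5 + 94*(D + s) = -5 + (94*D + 94*s) = -5 + 94*D + 94*s)
(-42135 + K(-184, 96))/(45769 + (7731 + 3876)) = (-42135 + (-5 + 94*(-184) + 94*96))/(45769 + (7731 + 3876)) = (-42135 + (-5 - 17296 + 9024))/(45769 + 11607) = (-42135 - 8277)/57376 = -50412*1/57376 = -12603/14344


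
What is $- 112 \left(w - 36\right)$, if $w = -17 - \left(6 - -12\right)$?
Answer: $7952$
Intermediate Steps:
$w = -35$ ($w = -17 - \left(6 + 12\right) = -17 - 18 = -35$)
$- 112 \left(w - 36\right) = - 112 \left(-35 - 36\right) = \left(-112\right) \left(-71\right) = 7952$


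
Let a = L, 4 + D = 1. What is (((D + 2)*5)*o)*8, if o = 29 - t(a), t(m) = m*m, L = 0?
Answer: -1160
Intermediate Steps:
D = -3 (D = -4 + 1 = -3)
a = 0
t(m) = m**2
o = 29 (o = 29 - 1*0**2 = 29 - 1*0 = 29 + 0 = 29)
(((D + 2)*5)*o)*8 = (((-3 + 2)*5)*29)*8 = (-1*5*29)*8 = -5*29*8 = -145*8 = -1160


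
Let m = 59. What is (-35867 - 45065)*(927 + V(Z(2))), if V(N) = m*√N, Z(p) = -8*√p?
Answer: -75023964 - 9549976*I*2^(¾) ≈ -7.5024e+7 - 1.6061e+7*I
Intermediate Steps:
V(N) = 59*√N
(-35867 - 45065)*(927 + V(Z(2))) = (-35867 - 45065)*(927 + 59*√(-8*√2)) = -80932*(927 + 59*(2*I*√2*2^(¼))) = -80932*(927 + 118*I*2^(¾)) = -75023964 - 9549976*I*2^(¾)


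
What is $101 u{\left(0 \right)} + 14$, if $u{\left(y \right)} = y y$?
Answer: $14$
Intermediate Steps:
$u{\left(y \right)} = y^{2}$
$101 u{\left(0 \right)} + 14 = 101 \cdot 0^{2} + 14 = 101 \cdot 0 + 14 = 0 + 14 = 14$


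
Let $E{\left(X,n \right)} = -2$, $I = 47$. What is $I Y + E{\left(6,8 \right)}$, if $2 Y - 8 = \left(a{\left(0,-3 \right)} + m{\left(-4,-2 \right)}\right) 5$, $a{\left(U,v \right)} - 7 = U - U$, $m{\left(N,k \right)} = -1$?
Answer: $891$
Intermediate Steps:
$a{\left(U,v \right)} = 7$ ($a{\left(U,v \right)} = 7 + \left(U - U\right) = 7 + 0 = 7$)
$Y = 19$ ($Y = 4 + \frac{\left(7 - 1\right) 5}{2} = 4 + \frac{6 \cdot 5}{2} = 4 + \frac{1}{2} \cdot 30 = 4 + 15 = 19$)
$I Y + E{\left(6,8 \right)} = 47 \cdot 19 - 2 = 893 - 2 = 891$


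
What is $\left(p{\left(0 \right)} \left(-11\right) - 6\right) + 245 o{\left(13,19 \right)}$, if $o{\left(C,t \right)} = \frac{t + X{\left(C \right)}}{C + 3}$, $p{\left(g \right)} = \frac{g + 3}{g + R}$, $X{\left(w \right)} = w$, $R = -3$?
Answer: $495$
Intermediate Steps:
$p{\left(g \right)} = \frac{3 + g}{-3 + g}$ ($p{\left(g \right)} = \frac{g + 3}{g - 3} = \frac{3 + g}{-3 + g}$)
$o{\left(C,t \right)} = \frac{C + t}{3 + C}$ ($o{\left(C,t \right)} = \frac{t + C}{C + 3} = \frac{C + t}{3 + C}$)
$\left(p{\left(0 \right)} \left(-11\right) - 6\right) + 245 o{\left(13,19 \right)} = \left(\frac{3 + 0}{-3 + 0} \left(-11\right) - 6\right) + 245 \frac{13 + 19}{3 + 13} = \left(\frac{1}{-3} \cdot 3 \left(-11\right) - 6\right) + 245 \cdot \frac{1}{16} \cdot 32 = \left(\left(- \frac{1}{3}\right) 3 \left(-11\right) - 6\right) + 245 \cdot \frac{1}{16} \cdot 32 = \left(\left(-1\right) \left(-11\right) - 6\right) + 245 \cdot 2 = \left(11 - 6\right) + 490 = 5 + 490 = 495$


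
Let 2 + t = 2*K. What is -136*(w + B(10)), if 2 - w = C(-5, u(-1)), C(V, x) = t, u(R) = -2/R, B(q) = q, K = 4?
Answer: -816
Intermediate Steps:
t = 6 (t = -2 + 2*4 = -2 + 8 = 6)
C(V, x) = 6
w = -4 (w = 2 - 1*6 = 2 - 6 = -4)
-136*(w + B(10)) = -136*(-4 + 10) = -136*6 = -816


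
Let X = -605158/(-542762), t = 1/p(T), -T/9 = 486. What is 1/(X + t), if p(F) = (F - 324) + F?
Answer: 2461968432/2744725307 ≈ 0.89698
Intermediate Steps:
T = -4374 (T = -9*486 = -4374)
p(F) = -324 + 2*F (p(F) = (-324 + F) + F = -324 + 2*F)
t = -1/9072 (t = 1/(-324 + 2*(-4374)) = 1/(-324 - 8748) = 1/(-9072) = -1/9072 ≈ -0.00011023)
X = 302579/271381 (X = -605158*(-1/542762) = 302579/271381 ≈ 1.1150)
1/(X + t) = 1/(302579/271381 - 1/9072) = 1/(2744725307/2461968432) = 2461968432/2744725307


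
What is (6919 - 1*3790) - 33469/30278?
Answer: 94706393/30278 ≈ 3127.9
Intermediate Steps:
(6919 - 1*3790) - 33469/30278 = (6919 - 3790) - 33469*1/30278 = 3129 - 33469/30278 = 94706393/30278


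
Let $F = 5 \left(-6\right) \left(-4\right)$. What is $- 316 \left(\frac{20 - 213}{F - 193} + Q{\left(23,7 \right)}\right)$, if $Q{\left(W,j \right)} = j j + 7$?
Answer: $- \frac{1352796}{73} \approx -18531.0$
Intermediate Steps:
$F = 120$ ($F = \left(-30\right) \left(-4\right) = 120$)
$Q{\left(W,j \right)} = 7 + j^{2}$ ($Q{\left(W,j \right)} = j^{2} + 7 = 7 + j^{2}$)
$- 316 \left(\frac{20 - 213}{F - 193} + Q{\left(23,7 \right)}\right) = - 316 \left(\frac{20 - 213}{120 - 193} + \left(7 + 7^{2}\right)\right) = - 316 \left(- \frac{193}{-73} + \left(7 + 49\right)\right) = - 316 \left(\left(-193\right) \left(- \frac{1}{73}\right) + 56\right) = - 316 \left(\frac{193}{73} + 56\right) = \left(-316\right) \frac{4281}{73} = - \frac{1352796}{73}$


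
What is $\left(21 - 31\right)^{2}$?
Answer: $100$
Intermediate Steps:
$\left(21 - 31\right)^{2} = \left(-10\right)^{2} = 100$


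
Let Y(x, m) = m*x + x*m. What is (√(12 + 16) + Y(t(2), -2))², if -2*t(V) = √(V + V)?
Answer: 44 + 16*√7 ≈ 86.332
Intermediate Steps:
t(V) = -√2*√V/2 (t(V) = -√(V + V)/2 = -√2*√V/2)
Y(x, m) = 2*m*x (Y(x, m) = m*x + m*x = 2*m*x)
(√(12 + 16) + Y(t(2), -2))² = (√(12 + 16) + 2*(-2)*(-√2*√2/2))² = (√28 + 2*(-2)*(-1))² = (2*√7 + 4)² = (4 + 2*√7)²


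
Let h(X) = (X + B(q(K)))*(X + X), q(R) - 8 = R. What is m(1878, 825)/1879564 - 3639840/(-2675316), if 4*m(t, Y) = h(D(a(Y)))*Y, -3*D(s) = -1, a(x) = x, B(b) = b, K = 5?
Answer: 427888560985/314276727639 ≈ 1.3615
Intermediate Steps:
q(R) = 8 + R
D(s) = ⅓ (D(s) = -⅓*(-1) = ⅓)
h(X) = 2*X*(13 + X) (h(X) = (X + (8 + 5))*(X + X) = (X + 13)*(2*X) = (13 + X)*(2*X) = 2*X*(13 + X))
m(t, Y) = 20*Y/9 (m(t, Y) = ((2*(⅓)*(13 + ⅓))*Y)/4 = ((2*(⅓)*(40/3))*Y)/4 = (80*Y/9)/4 = 20*Y/9)
m(1878, 825)/1879564 - 3639840/(-2675316) = ((20/9)*825)/1879564 - 3639840/(-2675316) = (5500/3)*(1/1879564) - 3639840*(-1/2675316) = 1375/1409673 + 303320/222943 = 427888560985/314276727639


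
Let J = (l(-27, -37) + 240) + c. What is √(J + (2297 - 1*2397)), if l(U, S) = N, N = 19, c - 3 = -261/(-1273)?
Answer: 3*√29206439/1273 ≈ 12.736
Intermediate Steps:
c = 4080/1273 (c = 3 - 261/(-1273) = 3 - 261*(-1/1273) = 3 + 261/1273 = 4080/1273 ≈ 3.2050)
l(U, S) = 19
J = 333787/1273 (J = (19 + 240) + 4080/1273 = 259 + 4080/1273 = 333787/1273 ≈ 262.21)
√(J + (2297 - 1*2397)) = √(333787/1273 + (2297 - 1*2397)) = √(333787/1273 + (2297 - 2397)) = √(333787/1273 - 100) = √(206487/1273) = 3*√29206439/1273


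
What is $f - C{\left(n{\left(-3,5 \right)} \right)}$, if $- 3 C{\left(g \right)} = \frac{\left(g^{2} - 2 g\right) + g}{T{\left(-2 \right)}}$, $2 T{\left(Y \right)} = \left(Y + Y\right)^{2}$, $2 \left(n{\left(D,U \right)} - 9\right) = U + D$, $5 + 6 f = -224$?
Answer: $- \frac{413}{12} \approx -34.417$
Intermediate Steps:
$f = - \frac{229}{6}$ ($f = - \frac{5}{6} + \frac{1}{6} \left(-224\right) = - \frac{5}{6} - \frac{112}{3} = - \frac{229}{6} \approx -38.167$)
$n{\left(D,U \right)} = 9 + \frac{D}{2} + \frac{U}{2}$ ($n{\left(D,U \right)} = 9 + \frac{U + D}{2} = 9 + \frac{D + U}{2} = 9 + \left(\frac{D}{2} + \frac{U}{2}\right) = 9 + \frac{D}{2} + \frac{U}{2}$)
$T{\left(Y \right)} = 2 Y^{2}$ ($T{\left(Y \right)} = \frac{\left(Y + Y\right)^{2}}{2} = \frac{\left(2 Y\right)^{2}}{2} = \frac{4 Y^{2}}{2} = 2 Y^{2}$)
$C{\left(g \right)} = - \frac{g^{2}}{24} + \frac{g}{24}$ ($C{\left(g \right)} = - \frac{\left(\left(g^{2} - 2 g\right) + g\right) \frac{1}{2 \left(-2\right)^{2}}}{3} = - \frac{\left(g^{2} - g\right) \frac{1}{2 \cdot 4}}{3} = - \frac{\left(g^{2} - g\right) \frac{1}{8}}{3} = - \frac{- \frac{g}{8} + \frac{g^{2}}{8}}{3} = - \frac{g^{2}}{24} + \frac{g}{24}$)
$f - C{\left(n{\left(-3,5 \right)} \right)} = - \frac{229}{6} - \frac{\left(9 + \frac{1}{2} \left(-3\right) + \frac{1}{2} \cdot 5\right) \left(1 - \left(9 + \frac{1}{2} \left(-3\right) + \frac{1}{2} \cdot 5\right)\right)}{24} = - \frac{229}{6} - \frac{\left(9 - \frac{3}{2} + \frac{5}{2}\right) \left(1 - \left(9 - \frac{3}{2} + \frac{5}{2}\right)\right)}{24} = - \frac{229}{6} - \frac{1}{24} \cdot 10 \left(1 - 10\right) = - \frac{229}{6} - \frac{1}{24} \cdot 10 \left(-9\right) = - \frac{229}{6} - - \frac{15}{4} = - \frac{229}{6} + \frac{15}{4} = - \frac{413}{12}$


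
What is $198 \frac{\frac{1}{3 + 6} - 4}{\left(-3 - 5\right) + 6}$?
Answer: $385$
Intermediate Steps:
$198 \frac{\frac{1}{3 + 6} - 4}{\left(-3 - 5\right) + 6} = 198 \frac{\frac{1}{9} - 4}{-8 + 6} = 198 \frac{\frac{1}{9} - 4}{-2} = 198 \left(\left(- \frac{35}{9}\right) \left(- \frac{1}{2}\right)\right) = 198 \cdot \frac{35}{18} = 385$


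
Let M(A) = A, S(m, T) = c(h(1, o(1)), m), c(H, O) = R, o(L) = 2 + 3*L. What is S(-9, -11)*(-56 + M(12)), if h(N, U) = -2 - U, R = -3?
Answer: 132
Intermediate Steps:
c(H, O) = -3
S(m, T) = -3
S(-9, -11)*(-56 + M(12)) = -3*(-56 + 12) = -3*(-44) = 132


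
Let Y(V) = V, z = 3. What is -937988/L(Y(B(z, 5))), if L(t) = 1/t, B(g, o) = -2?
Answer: 1875976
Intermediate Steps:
-937988/L(Y(B(z, 5))) = -937988/(1/(-2)) = -937988/(-½) = -937988*(-2) = 1875976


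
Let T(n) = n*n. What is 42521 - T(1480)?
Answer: -2147879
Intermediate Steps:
T(n) = n**2
42521 - T(1480) = 42521 - 1*1480**2 = 42521 - 1*2190400 = 42521 - 2190400 = -2147879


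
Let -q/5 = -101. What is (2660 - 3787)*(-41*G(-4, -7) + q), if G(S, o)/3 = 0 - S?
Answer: -14651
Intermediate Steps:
q = 505 (q = -5*(-101) = 505)
G(S, o) = -3*S (G(S, o) = 3*(0 - S) = 3*(-S) = -3*S)
(2660 - 3787)*(-41*G(-4, -7) + q) = (2660 - 3787)*(-(-123)*(-4) + 505) = -1127*(-41*12 + 505) = -1127*(-492 + 505) = -1127*13 = -14651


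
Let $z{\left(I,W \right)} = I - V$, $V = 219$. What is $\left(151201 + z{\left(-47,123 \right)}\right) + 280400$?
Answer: $431335$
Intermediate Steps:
$z{\left(I,W \right)} = -219 + I$ ($z{\left(I,W \right)} = I - 219 = -219 + I$)
$\left(151201 + z{\left(-47,123 \right)}\right) + 280400 = \left(151201 - 266\right) + 280400 = 150935 + 280400 = 431335$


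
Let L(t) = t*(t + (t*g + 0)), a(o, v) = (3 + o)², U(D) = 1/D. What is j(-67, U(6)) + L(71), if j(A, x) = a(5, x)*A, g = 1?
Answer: 5794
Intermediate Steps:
j(A, x) = 64*A (j(A, x) = (3 + 5)²*A = 8²*A = 64*A)
L(t) = 2*t² (L(t) = t*(t + (t*1 + 0)) = t*(t + (t + 0)) = t*(t + t) = t*(2*t) = 2*t²)
j(-67, U(6)) + L(71) = 64*(-67) + 2*71² = -4288 + 2*5041 = -4288 + 10082 = 5794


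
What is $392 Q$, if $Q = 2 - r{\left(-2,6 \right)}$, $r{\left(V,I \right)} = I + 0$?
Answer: $-1568$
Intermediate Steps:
$r{\left(V,I \right)} = I$
$Q = -4$ ($Q = 2 - 6 = -4$)
$392 Q = 392 \left(-4\right) = -1568$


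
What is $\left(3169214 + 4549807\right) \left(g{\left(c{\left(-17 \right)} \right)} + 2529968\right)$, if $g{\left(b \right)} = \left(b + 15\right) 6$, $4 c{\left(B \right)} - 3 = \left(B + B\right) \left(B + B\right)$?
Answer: $\frac{39085980702453}{2} \approx 1.9543 \cdot 10^{13}$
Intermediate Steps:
$c{\left(B \right)} = \frac{3}{4} + B^{2}$ ($c{\left(B \right)} = \frac{3}{4} + \frac{\left(B + B\right) \left(B + B\right)}{4} = \frac{3}{4} + \frac{2 B 2 B}{4} = \frac{3}{4} + \frac{4 B^{2}}{4} = \frac{3}{4} + B^{2}$)
$g{\left(b \right)} = 90 + 6 b$ ($g{\left(b \right)} = \left(15 + b\right) 6 = 90 + 6 b$)
$\left(3169214 + 4549807\right) \left(g{\left(c{\left(-17 \right)} \right)} + 2529968\right) = \left(3169214 + 4549807\right) \left(\left(90 + 6 \left(\frac{3}{4} + \left(-17\right)^{2}\right)\right) + 2529968\right) = 7719021 \left(\left(90 + 6 \left(\frac{3}{4} + 289\right)\right) + 2529968\right) = 7719021 \left(\left(90 + 6 \cdot \frac{1159}{4}\right) + 2529968\right) = 7719021 \left(\left(90 + \frac{3477}{2}\right) + 2529968\right) = 7719021 \left(\frac{3657}{2} + 2529968\right) = 7719021 \cdot \frac{5063593}{2} = \frac{39085980702453}{2}$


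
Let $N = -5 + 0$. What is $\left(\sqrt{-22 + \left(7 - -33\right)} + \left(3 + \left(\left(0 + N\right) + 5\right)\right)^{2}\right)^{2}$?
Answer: $99 + 54 \sqrt{2} \approx 175.37$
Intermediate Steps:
$N = -5$
$\left(\sqrt{-22 + \left(7 - -33\right)} + \left(3 + \left(\left(0 + N\right) + 5\right)\right)^{2}\right)^{2} = \left(\sqrt{-22 + \left(7 - -33\right)} + \left(3 + \left(\left(0 - 5\right) + 5\right)\right)^{2}\right)^{2} = \left(\sqrt{-22 + \left(7 + 33\right)} + \left(3 + \left(-5 + 5\right)\right)^{2}\right)^{2} = \left(\sqrt{-22 + 40} + \left(3 + 0\right)^{2}\right)^{2} = \left(\sqrt{18} + 3^{2}\right)^{2} = \left(3 \sqrt{2} + 9\right)^{2} = \left(9 + 3 \sqrt{2}\right)^{2}$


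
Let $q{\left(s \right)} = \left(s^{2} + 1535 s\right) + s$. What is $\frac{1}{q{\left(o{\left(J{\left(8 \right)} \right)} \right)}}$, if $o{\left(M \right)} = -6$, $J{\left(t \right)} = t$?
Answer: $- \frac{1}{9180} \approx -0.00010893$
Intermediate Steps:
$q{\left(s \right)} = s^{2} + 1536 s$
$\frac{1}{q{\left(o{\left(J{\left(8 \right)} \right)} \right)}} = \frac{1}{\left(-6\right) \left(1536 - 6\right)} = \frac{1}{\left(-6\right) 1530} = \frac{1}{-9180} = - \frac{1}{9180}$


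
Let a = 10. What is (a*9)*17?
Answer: 1530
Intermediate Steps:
(a*9)*17 = (10*9)*17 = 90*17 = 1530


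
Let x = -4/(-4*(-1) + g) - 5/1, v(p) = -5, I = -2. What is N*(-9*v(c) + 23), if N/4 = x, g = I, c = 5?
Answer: -1904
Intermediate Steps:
g = -2
x = -7 (x = -4/(-4*(-1) - 2) - 5/1 = -4/(4 - 2) - 5*1 = -4/2 - 5 = -4*1/2 - 5 = -2 - 5 = -7)
N = -28 (N = 4*(-7) = -28)
N*(-9*v(c) + 23) = -28*(-9*(-5) + 23) = -28*(45 + 23) = -28*68 = -1904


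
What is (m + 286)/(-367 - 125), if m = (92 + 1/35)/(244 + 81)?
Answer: -3256471/5596500 ≈ -0.58188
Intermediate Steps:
m = 3221/11375 (m = (92 + 1/35)/325 = (3221/35)*(1/325) = 3221/11375 ≈ 0.28316)
(m + 286)/(-367 - 125) = (3221/11375 + 286)/(-367 - 125) = (3256471/11375)/(-492) = (3256471/11375)*(-1/492) = -3256471/5596500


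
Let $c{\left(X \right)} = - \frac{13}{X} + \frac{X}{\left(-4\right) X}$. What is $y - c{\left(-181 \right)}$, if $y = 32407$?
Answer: $\frac{23462797}{724} \approx 32407.0$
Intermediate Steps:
$c{\left(X \right)} = - \frac{1}{4} - \frac{13}{X}$ ($c{\left(X \right)} = - \frac{13}{X} + X \left(- \frac{1}{4 X}\right) = - \frac{13}{X} - \frac{1}{4} = - \frac{1}{4} - \frac{13}{X}$)
$y - c{\left(-181 \right)} = 32407 - \frac{-52 - -181}{4 \left(-181\right)} = 32407 - \frac{1}{4} \left(- \frac{1}{181}\right) \left(-52 + 181\right) = 32407 - \frac{1}{4} \left(- \frac{1}{181}\right) 129 = 32407 - - \frac{129}{724} = 32407 + \frac{129}{724} = \frac{23462797}{724}$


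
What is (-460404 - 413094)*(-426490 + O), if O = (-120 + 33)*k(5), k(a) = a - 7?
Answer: 372386173368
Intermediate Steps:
k(a) = -7 + a
O = 174 (O = (-120 + 33)*(-7 + 5) = -87*(-2) = 174)
(-460404 - 413094)*(-426490 + O) = (-460404 - 413094)*(-426490 + 174) = -873498*(-426316) = 372386173368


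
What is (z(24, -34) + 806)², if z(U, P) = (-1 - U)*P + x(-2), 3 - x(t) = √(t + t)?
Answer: 2752277 - 6636*I ≈ 2.7523e+6 - 6636.0*I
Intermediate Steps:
x(t) = 3 - √2*√t (x(t) = 3 - √(t + t) = 3 - √(2*t) = 3 - √2*√t)
z(U, P) = 3 - 2*I + P*(-1 - U) (z(U, P) = (-1 - U)*P + (3 - √2*√(-2)) = P*(-1 - U) + (3 - √2*I*√2) = P*(-1 - U) + (3 - 2*I) = 3 - 2*I + P*(-1 - U))
(z(24, -34) + 806)² = ((3 - 1*(-34) - 2*I - 1*(-34)*24) + 806)² = ((3 + 34 - 2*I + 816) + 806)² = ((853 - 2*I) + 806)² = (1659 - 2*I)²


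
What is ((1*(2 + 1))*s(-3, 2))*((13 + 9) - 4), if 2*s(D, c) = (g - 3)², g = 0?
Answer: 243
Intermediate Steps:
s(D, c) = 9/2 (s(D, c) = (0 - 3)²/2 = (½)*(-3)² = (½)*9 = 9/2)
((1*(2 + 1))*s(-3, 2))*((13 + 9) - 4) = ((1*(2 + 1))*(9/2))*((13 + 9) - 4) = ((1*3)*(9/2))*(22 - 4) = (3*(9/2))*18 = (27/2)*18 = 243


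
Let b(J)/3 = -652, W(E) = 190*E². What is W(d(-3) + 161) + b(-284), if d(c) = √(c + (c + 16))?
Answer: 4924934 + 61180*√10 ≈ 5.1184e+6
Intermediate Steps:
d(c) = √(16 + 2*c) (d(c) = √(c + (16 + c)) = √(16 + 2*c))
b(J) = -1956 (b(J) = 3*(-652) = -1956)
W(d(-3) + 161) + b(-284) = 190*(√(16 + 2*(-3)) + 161)² - 1956 = 190*(√(16 - 6) + 161)² - 1956 = 190*(√10 + 161)² - 1956 = 190*(161 + √10)² - 1956 = -1956 + 190*(161 + √10)²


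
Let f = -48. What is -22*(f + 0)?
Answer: 1056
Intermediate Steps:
-22*(f + 0) = -22*(-48 + 0) = -22*(-48) = 1056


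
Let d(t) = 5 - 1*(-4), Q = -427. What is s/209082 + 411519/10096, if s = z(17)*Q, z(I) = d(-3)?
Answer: 14333736105/351815312 ≈ 40.742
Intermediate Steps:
d(t) = 9 (d(t) = 5 + 4 = 9)
z(I) = 9
s = -3843 (s = 9*(-427) = -3843)
s/209082 + 411519/10096 = -3843/209082 + 411519/10096 = -3843*1/209082 + 411519*(1/10096) = -1281/69694 + 411519/10096 = 14333736105/351815312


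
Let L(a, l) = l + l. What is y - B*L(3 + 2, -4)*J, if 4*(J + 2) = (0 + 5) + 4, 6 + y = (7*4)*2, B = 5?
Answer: 60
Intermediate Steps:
L(a, l) = 2*l
y = 50 (y = -6 + (7*4)*2 = -6 + 28*2 = -6 + 56 = 50)
J = 1/4 (J = -2 + ((0 + 5) + 4)/4 = -2 + (5 + 4)/4 = -2 + (1/4)*9 = -2 + 9/4 = 1/4 ≈ 0.25000)
y - B*L(3 + 2, -4)*J = 50 - 5*(2*(-4))/4 = 50 - 5*(-8)/4 = 50 - (-40)/4 = 50 - 1*(-10) = 50 + 10 = 60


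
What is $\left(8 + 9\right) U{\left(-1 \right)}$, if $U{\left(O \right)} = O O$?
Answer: $17$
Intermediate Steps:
$U{\left(O \right)} = O^{2}$
$\left(8 + 9\right) U{\left(-1 \right)} = \left(8 + 9\right) \left(-1\right)^{2} = 17 \cdot 1 = 17$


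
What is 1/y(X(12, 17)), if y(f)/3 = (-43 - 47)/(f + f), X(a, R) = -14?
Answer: 14/135 ≈ 0.10370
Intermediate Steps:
y(f) = -135/f (y(f) = 3*((-43 - 47)/(f + f)) = 3*(-90*1/(2*f)) = 3*(-45/f) = -135/f)
1/y(X(12, 17)) = 1/(-135/(-14)) = 1/(-135*(-1/14)) = 1/(135/14) = 14/135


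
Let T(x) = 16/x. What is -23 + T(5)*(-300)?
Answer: -983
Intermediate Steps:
-23 + T(5)*(-300) = -23 + (16/5)*(-300) = -23 - 960 = -983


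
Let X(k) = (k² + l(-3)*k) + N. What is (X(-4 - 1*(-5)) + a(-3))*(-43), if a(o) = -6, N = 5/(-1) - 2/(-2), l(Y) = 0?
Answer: 387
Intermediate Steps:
N = -4 (N = 5*(-1) - 2*(-½) = -5 + 1 = -4)
X(k) = -4 + k² (X(k) = (k² + 0*k) - 4 = (k² + 0) - 4 = k² - 4 = -4 + k²)
(X(-4 - 1*(-5)) + a(-3))*(-43) = ((-4 + (-4 - 1*(-5))²) - 6)*(-43) = ((-4 + (-4 + 5)²) - 6)*(-43) = ((-4 + 1²) - 6)*(-43) = ((-4 + 1) - 6)*(-43) = (-3 - 6)*(-43) = -9*(-43) = 387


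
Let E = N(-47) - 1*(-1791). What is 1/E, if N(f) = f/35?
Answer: 35/62638 ≈ 0.00055877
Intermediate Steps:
N(f) = f/35 (N(f) = f*(1/35) = f/35)
E = 62638/35 (E = (1/35)*(-47) - 1*(-1791) = -47/35 + 1791 = 62638/35 ≈ 1789.7)
1/E = 1/(62638/35) = 35/62638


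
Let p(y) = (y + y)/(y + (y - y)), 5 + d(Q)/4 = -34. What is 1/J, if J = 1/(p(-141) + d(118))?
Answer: -154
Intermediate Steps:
d(Q) = -156 (d(Q) = -20 + 4*(-34) = -20 - 136 = -156)
p(y) = 2 (p(y) = (2*y)/(y + 0) = (2*y)/y = 2)
J = -1/154 (J = 1/(2 - 156) = 1/(-154) = -1/154 ≈ -0.0064935)
1/J = 1/(-1/154) = -154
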